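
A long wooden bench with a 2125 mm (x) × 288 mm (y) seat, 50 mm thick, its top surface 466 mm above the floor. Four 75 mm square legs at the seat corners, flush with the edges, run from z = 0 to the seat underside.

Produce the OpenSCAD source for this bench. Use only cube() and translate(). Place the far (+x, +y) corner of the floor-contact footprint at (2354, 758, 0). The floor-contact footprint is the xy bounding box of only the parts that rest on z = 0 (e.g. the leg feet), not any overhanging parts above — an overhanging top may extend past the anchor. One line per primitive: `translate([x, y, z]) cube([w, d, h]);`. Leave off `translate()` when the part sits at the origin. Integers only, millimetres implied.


translate([229, 470, 416]) cube([2125, 288, 50]);
translate([229, 470, 0]) cube([75, 75, 416]);
translate([229, 683, 0]) cube([75, 75, 416]);
translate([2279, 470, 0]) cube([75, 75, 416]);
translate([2279, 683, 0]) cube([75, 75, 416]);


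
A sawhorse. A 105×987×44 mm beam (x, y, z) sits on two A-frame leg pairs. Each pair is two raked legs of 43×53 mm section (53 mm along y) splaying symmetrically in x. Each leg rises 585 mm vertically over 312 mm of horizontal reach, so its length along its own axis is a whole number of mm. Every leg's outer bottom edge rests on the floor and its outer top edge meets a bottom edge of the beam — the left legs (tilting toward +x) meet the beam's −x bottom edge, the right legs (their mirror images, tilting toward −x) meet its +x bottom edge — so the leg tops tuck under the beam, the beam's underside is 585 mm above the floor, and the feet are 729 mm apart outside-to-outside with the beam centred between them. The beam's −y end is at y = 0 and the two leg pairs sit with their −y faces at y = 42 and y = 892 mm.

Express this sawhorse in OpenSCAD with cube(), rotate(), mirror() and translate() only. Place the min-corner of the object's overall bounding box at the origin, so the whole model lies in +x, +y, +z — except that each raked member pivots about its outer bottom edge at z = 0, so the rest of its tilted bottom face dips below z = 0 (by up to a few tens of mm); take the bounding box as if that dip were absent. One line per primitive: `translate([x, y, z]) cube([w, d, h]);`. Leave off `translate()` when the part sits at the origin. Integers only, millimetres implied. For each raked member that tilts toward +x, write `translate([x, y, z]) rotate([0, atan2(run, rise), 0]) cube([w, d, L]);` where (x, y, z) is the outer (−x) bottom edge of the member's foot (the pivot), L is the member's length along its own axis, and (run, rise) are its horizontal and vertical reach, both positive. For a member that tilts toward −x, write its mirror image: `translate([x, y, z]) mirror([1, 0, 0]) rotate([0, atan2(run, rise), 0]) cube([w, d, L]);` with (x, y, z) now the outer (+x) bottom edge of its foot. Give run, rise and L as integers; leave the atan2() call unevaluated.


// leg length = √(312² + 585²) = 663
// right-leg outer foot x = 2·312 + 105 = 729
// beam min-corner = (312, 0, 585)
translate([312, 0, 585]) cube([105, 987, 44]);
translate([0, 42, 0]) rotate([0, atan2(312, 585), 0]) cube([43, 53, 663]);
translate([729, 42, 0]) mirror([1, 0, 0]) rotate([0, atan2(312, 585), 0]) cube([43, 53, 663]);
translate([0, 892, 0]) rotate([0, atan2(312, 585), 0]) cube([43, 53, 663]);
translate([729, 892, 0]) mirror([1, 0, 0]) rotate([0, atan2(312, 585), 0]) cube([43, 53, 663]);


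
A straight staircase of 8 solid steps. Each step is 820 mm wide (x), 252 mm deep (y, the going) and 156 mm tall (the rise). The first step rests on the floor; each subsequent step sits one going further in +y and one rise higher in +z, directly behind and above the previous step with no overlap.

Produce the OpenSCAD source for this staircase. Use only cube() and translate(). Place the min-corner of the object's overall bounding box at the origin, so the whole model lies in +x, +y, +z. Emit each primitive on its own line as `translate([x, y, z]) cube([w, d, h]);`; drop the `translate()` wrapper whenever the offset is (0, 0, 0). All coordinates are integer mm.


cube([820, 252, 156]);
translate([0, 252, 156]) cube([820, 252, 156]);
translate([0, 504, 312]) cube([820, 252, 156]);
translate([0, 756, 468]) cube([820, 252, 156]);
translate([0, 1008, 624]) cube([820, 252, 156]);
translate([0, 1260, 780]) cube([820, 252, 156]);
translate([0, 1512, 936]) cube([820, 252, 156]);
translate([0, 1764, 1092]) cube([820, 252, 156]);


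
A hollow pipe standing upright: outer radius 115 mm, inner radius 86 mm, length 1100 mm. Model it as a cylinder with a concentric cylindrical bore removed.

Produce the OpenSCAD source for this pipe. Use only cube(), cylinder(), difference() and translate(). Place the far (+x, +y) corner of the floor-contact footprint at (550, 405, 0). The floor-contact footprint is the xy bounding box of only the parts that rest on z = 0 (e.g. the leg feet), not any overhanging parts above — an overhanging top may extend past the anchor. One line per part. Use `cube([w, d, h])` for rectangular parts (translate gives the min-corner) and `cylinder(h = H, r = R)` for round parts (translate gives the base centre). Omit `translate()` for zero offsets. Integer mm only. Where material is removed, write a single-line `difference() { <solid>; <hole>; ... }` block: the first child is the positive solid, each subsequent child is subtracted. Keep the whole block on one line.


difference() { translate([435, 290, 0]) cylinder(h = 1100, r = 115); translate([435, 290, 0]) cylinder(h = 1100, r = 86); }


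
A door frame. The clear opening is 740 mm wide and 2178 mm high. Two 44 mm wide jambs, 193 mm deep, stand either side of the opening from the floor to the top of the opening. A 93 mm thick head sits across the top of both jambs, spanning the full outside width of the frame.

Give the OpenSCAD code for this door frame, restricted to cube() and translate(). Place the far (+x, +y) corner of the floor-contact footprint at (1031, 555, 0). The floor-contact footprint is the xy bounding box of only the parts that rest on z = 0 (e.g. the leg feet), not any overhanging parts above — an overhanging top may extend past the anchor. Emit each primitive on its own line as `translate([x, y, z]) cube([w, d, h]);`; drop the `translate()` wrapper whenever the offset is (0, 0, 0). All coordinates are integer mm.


translate([203, 362, 0]) cube([44, 193, 2178]);
translate([987, 362, 0]) cube([44, 193, 2178]);
translate([203, 362, 2178]) cube([828, 193, 93]);


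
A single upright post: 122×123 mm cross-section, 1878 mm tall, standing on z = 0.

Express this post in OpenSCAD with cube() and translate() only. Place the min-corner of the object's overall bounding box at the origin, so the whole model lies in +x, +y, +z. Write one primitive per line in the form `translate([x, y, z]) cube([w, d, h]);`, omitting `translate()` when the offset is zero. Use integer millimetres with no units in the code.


cube([122, 123, 1878]);


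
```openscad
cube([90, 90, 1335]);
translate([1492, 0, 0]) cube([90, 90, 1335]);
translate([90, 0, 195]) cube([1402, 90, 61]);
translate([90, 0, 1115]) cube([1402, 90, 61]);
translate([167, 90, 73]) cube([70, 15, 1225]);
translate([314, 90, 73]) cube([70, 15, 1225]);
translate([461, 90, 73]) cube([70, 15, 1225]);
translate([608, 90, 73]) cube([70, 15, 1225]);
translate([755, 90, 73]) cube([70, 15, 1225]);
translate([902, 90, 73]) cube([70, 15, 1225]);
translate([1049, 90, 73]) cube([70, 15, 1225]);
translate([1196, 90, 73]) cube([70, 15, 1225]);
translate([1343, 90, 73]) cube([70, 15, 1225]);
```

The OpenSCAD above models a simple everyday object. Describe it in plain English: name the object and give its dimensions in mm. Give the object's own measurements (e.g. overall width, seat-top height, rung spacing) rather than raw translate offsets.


A fence section. Two 90×90 mm posts, 1335 mm tall, stand on the floor with a clear span of 1402 mm between their inner faces. Two horizontal rails of 90×61 mm section span the gap between the posts with their undersides at z = 195 mm and z = 1115 mm, flush with the posts' −y face. 9 pickets, each 70 mm wide, 15 mm thick and 1225 mm tall, are fixed to the +y face of the rails with their bottoms at z = 73 mm, spaced across the span with a 77 mm gap after the −x post and between neighbouring pickets, with 79 mm left before the +x post.


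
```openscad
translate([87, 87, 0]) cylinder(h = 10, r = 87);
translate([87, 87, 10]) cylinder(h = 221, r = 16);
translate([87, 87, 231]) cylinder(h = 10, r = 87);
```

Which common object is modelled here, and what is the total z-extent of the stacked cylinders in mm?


A spool. The overall height is 241 mm.

Three coaxial cylinders, large–small–large — a spool. Two 10 mm flanges and a 221 mm core give 10 + 221 + 10 = 241 mm.


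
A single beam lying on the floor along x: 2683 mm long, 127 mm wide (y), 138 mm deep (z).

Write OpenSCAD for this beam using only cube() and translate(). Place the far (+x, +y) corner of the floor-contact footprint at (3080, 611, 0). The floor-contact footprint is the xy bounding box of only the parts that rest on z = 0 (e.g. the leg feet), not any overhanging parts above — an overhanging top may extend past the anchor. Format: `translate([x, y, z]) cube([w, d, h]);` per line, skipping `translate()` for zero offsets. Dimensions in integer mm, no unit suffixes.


translate([397, 484, 0]) cube([2683, 127, 138]);


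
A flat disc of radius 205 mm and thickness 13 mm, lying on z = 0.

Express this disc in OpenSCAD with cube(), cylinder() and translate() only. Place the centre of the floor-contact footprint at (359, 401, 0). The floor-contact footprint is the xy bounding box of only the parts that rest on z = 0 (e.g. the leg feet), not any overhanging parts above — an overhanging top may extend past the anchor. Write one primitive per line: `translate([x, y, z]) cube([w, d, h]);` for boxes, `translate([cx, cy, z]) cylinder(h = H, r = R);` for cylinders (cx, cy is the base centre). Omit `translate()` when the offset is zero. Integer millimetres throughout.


translate([359, 401, 0]) cylinder(h = 13, r = 205);


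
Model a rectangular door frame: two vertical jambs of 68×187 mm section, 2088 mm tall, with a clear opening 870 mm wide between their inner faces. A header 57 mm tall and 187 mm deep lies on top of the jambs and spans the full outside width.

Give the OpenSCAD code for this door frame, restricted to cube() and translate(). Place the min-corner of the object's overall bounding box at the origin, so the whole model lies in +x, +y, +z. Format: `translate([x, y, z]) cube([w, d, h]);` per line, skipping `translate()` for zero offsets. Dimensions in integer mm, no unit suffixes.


cube([68, 187, 2088]);
translate([938, 0, 0]) cube([68, 187, 2088]);
translate([0, 0, 2088]) cube([1006, 187, 57]);


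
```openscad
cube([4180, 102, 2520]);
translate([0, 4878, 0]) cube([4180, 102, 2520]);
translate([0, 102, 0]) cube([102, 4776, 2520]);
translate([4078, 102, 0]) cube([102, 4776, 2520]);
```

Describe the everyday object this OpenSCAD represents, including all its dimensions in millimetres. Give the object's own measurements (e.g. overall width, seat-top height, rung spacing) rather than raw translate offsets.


The wall frame of a small rectangular building: four walls, each 2520 mm tall and 102 mm thick, enclosing a footprint 4180 mm (x) by 4980 mm (y) outside-to-outside, with no floor or roof. The front and back walls (the −y and +y sides) span the full width; the two side walls fit between them.


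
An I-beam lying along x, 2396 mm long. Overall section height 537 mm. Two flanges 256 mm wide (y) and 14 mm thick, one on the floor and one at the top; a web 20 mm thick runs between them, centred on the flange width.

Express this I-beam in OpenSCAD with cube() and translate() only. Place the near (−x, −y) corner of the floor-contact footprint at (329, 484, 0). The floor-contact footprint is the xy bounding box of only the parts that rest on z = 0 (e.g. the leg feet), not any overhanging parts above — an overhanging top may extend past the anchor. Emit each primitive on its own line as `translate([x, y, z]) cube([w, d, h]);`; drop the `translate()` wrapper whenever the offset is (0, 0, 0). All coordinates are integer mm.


translate([329, 484, 0]) cube([2396, 256, 14]);
translate([329, 602, 14]) cube([2396, 20, 509]);
translate([329, 484, 523]) cube([2396, 256, 14]);


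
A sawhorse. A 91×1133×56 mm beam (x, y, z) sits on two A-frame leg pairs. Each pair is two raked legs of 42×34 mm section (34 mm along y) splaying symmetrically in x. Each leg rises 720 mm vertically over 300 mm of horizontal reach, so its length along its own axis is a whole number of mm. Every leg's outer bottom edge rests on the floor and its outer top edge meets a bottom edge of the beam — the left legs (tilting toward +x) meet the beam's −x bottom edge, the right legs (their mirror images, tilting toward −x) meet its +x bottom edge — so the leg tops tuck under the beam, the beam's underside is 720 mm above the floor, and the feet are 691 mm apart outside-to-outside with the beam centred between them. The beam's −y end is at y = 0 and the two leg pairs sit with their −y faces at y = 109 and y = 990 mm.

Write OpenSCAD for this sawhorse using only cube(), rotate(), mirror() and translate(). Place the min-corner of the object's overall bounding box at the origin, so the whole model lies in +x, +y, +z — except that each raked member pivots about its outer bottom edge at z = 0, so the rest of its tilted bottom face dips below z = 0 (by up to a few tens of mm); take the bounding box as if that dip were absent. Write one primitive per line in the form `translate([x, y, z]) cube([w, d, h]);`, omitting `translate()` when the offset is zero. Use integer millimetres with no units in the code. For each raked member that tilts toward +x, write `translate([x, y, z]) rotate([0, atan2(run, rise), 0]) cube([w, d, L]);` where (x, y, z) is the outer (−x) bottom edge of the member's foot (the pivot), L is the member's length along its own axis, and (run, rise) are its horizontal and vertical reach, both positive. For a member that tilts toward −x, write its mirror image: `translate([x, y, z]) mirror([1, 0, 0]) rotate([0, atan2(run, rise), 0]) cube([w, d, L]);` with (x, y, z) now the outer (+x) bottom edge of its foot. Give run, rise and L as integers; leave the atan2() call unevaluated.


translate([300, 0, 720]) cube([91, 1133, 56]);
translate([0, 109, 0]) rotate([0, atan2(300, 720), 0]) cube([42, 34, 780]);
translate([691, 109, 0]) mirror([1, 0, 0]) rotate([0, atan2(300, 720), 0]) cube([42, 34, 780]);
translate([0, 990, 0]) rotate([0, atan2(300, 720), 0]) cube([42, 34, 780]);
translate([691, 990, 0]) mirror([1, 0, 0]) rotate([0, atan2(300, 720), 0]) cube([42, 34, 780]);


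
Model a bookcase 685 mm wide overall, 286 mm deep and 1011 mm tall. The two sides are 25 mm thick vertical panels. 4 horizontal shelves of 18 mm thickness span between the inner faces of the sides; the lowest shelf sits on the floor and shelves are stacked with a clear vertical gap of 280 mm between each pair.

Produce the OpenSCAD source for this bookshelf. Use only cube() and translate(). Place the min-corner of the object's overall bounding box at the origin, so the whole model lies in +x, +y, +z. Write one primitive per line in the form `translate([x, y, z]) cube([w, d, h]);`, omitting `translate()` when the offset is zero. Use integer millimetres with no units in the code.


cube([25, 286, 1011]);
translate([660, 0, 0]) cube([25, 286, 1011]);
translate([25, 0, 0]) cube([635, 286, 18]);
translate([25, 0, 298]) cube([635, 286, 18]);
translate([25, 0, 596]) cube([635, 286, 18]);
translate([25, 0, 894]) cube([635, 286, 18]);


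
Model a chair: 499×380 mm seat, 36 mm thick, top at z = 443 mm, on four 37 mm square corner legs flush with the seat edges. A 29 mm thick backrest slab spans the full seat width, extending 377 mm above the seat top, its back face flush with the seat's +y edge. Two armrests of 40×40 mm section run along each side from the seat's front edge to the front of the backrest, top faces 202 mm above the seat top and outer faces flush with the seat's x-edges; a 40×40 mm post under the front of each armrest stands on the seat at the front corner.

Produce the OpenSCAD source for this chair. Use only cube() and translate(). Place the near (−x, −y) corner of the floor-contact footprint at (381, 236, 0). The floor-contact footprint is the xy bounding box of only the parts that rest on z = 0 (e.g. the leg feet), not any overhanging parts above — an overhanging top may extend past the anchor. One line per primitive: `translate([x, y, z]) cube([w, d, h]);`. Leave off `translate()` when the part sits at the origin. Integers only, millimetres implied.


translate([381, 236, 407]) cube([499, 380, 36]);
translate([381, 236, 0]) cube([37, 37, 407]);
translate([843, 236, 0]) cube([37, 37, 407]);
translate([381, 579, 0]) cube([37, 37, 407]);
translate([843, 579, 0]) cube([37, 37, 407]);
translate([381, 587, 443]) cube([499, 29, 377]);
translate([381, 236, 605]) cube([40, 351, 40]);
translate([840, 236, 605]) cube([40, 351, 40]);
translate([381, 236, 443]) cube([40, 40, 162]);
translate([840, 236, 443]) cube([40, 40, 162]);


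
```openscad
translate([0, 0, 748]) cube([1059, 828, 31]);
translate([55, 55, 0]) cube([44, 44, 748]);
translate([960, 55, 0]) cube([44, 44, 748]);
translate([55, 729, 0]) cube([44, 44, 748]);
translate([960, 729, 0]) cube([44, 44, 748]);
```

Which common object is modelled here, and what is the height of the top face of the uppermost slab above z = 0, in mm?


A table. The table height is 779 mm.

A 1059×828×31 slab sits at z = 748 on four 44 mm square posts — a table. The top surface is at 748 + 31 = 779 mm.


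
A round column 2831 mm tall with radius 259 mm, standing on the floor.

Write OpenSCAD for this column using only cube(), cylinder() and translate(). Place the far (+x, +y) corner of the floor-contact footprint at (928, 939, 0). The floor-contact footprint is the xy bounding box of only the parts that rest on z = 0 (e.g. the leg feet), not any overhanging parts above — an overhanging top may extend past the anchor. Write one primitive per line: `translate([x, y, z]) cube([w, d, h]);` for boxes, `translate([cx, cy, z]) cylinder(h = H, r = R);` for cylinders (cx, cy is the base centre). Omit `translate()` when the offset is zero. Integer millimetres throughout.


translate([669, 680, 0]) cylinder(h = 2831, r = 259);


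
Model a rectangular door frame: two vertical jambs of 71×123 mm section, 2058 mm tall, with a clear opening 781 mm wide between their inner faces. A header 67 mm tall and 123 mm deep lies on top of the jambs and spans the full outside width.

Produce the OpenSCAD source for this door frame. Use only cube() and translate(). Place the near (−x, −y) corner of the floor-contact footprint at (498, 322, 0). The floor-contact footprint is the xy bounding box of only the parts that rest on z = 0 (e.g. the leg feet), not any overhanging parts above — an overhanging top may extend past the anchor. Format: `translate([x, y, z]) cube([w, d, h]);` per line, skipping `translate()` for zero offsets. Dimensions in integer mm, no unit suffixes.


translate([498, 322, 0]) cube([71, 123, 2058]);
translate([1350, 322, 0]) cube([71, 123, 2058]);
translate([498, 322, 2058]) cube([923, 123, 67]);


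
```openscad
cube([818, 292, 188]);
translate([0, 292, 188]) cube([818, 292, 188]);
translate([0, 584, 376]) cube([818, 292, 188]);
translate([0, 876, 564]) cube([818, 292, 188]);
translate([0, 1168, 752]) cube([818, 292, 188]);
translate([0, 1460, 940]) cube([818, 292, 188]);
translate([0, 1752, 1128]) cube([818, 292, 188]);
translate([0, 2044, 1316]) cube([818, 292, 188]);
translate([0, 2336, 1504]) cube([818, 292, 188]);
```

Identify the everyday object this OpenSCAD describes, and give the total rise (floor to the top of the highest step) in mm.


A staircase. The total rise is 1692 mm.

9 identical blocks, each offset up and back from the previous — a staircase. Each step is 188 mm tall and there are 9 of them, so the total rise is 9 × 188 = 1692 mm.


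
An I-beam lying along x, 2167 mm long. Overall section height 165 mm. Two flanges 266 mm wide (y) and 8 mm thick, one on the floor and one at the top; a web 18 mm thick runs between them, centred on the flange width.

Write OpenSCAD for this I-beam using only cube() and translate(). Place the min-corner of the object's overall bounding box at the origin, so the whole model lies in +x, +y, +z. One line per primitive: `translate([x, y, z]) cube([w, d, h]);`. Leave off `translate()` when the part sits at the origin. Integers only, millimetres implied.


cube([2167, 266, 8]);
translate([0, 124, 8]) cube([2167, 18, 149]);
translate([0, 0, 157]) cube([2167, 266, 8]);


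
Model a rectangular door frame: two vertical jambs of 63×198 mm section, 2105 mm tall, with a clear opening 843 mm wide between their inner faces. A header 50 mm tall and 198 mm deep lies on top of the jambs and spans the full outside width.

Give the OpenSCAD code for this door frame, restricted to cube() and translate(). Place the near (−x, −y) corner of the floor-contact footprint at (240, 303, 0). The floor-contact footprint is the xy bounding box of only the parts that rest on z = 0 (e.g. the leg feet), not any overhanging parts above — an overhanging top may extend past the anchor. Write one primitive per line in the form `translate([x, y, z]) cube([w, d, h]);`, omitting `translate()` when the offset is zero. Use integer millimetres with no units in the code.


translate([240, 303, 0]) cube([63, 198, 2105]);
translate([1146, 303, 0]) cube([63, 198, 2105]);
translate([240, 303, 2105]) cube([969, 198, 50]);


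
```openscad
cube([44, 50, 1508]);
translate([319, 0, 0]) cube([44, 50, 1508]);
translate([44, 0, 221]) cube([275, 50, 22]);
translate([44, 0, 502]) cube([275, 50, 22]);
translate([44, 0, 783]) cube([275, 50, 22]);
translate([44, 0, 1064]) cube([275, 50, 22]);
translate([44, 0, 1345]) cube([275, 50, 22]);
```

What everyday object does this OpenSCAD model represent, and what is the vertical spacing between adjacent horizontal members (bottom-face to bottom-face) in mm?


A ladder. The rung spacing is 281 mm.

Two tall 44×50 posts with 5 short bars between them — a ladder. Adjacent rungs sit at z = 221 and z = 502, so the spacing is 502 − 221 = 281 mm.


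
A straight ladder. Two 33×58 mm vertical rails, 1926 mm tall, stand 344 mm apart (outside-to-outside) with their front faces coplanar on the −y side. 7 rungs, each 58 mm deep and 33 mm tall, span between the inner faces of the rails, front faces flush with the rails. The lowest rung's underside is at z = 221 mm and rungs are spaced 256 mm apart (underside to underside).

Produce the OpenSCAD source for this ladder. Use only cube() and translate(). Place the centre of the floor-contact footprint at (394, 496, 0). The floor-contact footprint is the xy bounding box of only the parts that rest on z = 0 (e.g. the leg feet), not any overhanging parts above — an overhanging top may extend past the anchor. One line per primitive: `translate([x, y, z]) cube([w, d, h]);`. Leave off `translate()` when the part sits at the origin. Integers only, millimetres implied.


translate([222, 467, 0]) cube([33, 58, 1926]);
translate([533, 467, 0]) cube([33, 58, 1926]);
translate([255, 467, 221]) cube([278, 58, 33]);
translate([255, 467, 477]) cube([278, 58, 33]);
translate([255, 467, 733]) cube([278, 58, 33]);
translate([255, 467, 989]) cube([278, 58, 33]);
translate([255, 467, 1245]) cube([278, 58, 33]);
translate([255, 467, 1501]) cube([278, 58, 33]);
translate([255, 467, 1757]) cube([278, 58, 33]);


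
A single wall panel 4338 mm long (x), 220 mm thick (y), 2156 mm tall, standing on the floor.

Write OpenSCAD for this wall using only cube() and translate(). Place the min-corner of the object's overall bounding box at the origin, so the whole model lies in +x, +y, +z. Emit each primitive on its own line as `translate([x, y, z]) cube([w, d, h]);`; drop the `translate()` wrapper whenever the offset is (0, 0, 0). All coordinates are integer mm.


cube([4338, 220, 2156]);


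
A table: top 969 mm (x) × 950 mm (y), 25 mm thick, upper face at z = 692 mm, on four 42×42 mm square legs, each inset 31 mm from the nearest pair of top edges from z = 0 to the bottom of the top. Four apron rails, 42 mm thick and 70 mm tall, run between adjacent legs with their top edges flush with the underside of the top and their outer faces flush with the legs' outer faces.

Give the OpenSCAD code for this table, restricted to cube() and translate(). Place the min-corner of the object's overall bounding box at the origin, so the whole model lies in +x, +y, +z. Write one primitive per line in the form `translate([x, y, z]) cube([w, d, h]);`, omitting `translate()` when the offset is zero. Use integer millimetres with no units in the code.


translate([0, 0, 667]) cube([969, 950, 25]);
translate([31, 31, 0]) cube([42, 42, 667]);
translate([896, 31, 0]) cube([42, 42, 667]);
translate([31, 877, 0]) cube([42, 42, 667]);
translate([896, 877, 0]) cube([42, 42, 667]);
translate([73, 31, 597]) cube([823, 42, 70]);
translate([73, 877, 597]) cube([823, 42, 70]);
translate([31, 73, 597]) cube([42, 804, 70]);
translate([896, 73, 597]) cube([42, 804, 70]);


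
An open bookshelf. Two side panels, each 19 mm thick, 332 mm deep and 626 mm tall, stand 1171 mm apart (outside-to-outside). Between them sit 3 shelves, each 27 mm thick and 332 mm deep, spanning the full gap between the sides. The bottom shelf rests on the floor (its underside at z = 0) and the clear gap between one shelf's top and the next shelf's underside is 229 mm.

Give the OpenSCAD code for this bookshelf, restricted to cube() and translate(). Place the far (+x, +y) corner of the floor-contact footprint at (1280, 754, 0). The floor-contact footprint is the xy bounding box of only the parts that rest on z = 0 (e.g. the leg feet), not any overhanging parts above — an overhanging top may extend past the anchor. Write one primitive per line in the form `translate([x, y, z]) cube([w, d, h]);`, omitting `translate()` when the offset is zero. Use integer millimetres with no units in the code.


translate([109, 422, 0]) cube([19, 332, 626]);
translate([1261, 422, 0]) cube([19, 332, 626]);
translate([128, 422, 0]) cube([1133, 332, 27]);
translate([128, 422, 256]) cube([1133, 332, 27]);
translate([128, 422, 512]) cube([1133, 332, 27]);


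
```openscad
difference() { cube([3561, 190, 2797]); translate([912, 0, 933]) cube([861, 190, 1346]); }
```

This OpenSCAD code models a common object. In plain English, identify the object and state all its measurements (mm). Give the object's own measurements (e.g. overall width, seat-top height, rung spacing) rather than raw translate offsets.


A wall 3561 mm long (x), 190 mm thick (y), 2797 mm tall, with a rectangular window opening cut through it. The opening is 861 mm wide and 1346 mm tall; its sill is at z = 933 mm and its near (−x) edge is 912 mm from the wall's −x end. The opening passes through the full wall thickness.


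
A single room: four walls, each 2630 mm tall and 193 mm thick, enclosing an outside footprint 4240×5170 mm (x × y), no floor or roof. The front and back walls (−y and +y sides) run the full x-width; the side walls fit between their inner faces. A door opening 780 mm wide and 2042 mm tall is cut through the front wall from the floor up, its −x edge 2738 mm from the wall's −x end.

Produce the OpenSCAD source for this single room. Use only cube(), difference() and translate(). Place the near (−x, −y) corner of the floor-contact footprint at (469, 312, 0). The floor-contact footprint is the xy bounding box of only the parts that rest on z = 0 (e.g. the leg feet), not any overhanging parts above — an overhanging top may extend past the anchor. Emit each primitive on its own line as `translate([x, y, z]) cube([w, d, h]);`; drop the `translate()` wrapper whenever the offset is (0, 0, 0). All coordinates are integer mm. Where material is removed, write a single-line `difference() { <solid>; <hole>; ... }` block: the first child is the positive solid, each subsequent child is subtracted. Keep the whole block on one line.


difference() { translate([469, 312, 0]) cube([4240, 193, 2630]); translate([3207, 312, 0]) cube([780, 193, 2042]); }
translate([469, 5289, 0]) cube([4240, 193, 2630]);
translate([469, 505, 0]) cube([193, 4784, 2630]);
translate([4516, 505, 0]) cube([193, 4784, 2630]);


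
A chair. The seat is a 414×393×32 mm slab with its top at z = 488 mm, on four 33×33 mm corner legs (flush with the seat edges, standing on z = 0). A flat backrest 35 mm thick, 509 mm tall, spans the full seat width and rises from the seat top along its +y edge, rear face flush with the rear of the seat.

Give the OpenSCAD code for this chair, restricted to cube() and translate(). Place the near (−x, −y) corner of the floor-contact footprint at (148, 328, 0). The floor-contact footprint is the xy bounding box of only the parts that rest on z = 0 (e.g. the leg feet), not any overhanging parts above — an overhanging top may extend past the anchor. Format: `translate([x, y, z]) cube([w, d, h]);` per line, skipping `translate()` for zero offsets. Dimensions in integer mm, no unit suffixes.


// leg_h = 488 - 32 = 456
translate([148, 328, 456]) cube([414, 393, 32]);
translate([148, 328, 0]) cube([33, 33, 456]);
translate([529, 328, 0]) cube([33, 33, 456]);
translate([148, 688, 0]) cube([33, 33, 456]);
translate([529, 688, 0]) cube([33, 33, 456]);
translate([148, 686, 488]) cube([414, 35, 509]);


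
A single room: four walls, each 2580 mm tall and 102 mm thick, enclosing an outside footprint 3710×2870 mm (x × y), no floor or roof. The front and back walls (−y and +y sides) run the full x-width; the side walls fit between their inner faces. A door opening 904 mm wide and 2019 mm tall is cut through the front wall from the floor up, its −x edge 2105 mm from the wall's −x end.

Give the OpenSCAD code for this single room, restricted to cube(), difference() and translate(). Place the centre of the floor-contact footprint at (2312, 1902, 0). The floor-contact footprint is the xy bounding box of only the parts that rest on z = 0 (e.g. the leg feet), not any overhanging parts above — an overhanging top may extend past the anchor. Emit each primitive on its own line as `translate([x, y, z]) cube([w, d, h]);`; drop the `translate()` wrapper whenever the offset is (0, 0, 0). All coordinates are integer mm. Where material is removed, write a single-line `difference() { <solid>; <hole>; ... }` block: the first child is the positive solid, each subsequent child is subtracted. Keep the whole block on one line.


difference() { translate([457, 467, 0]) cube([3710, 102, 2580]); translate([2562, 467, 0]) cube([904, 102, 2019]); }
translate([457, 3235, 0]) cube([3710, 102, 2580]);
translate([457, 569, 0]) cube([102, 2666, 2580]);
translate([4065, 569, 0]) cube([102, 2666, 2580]);


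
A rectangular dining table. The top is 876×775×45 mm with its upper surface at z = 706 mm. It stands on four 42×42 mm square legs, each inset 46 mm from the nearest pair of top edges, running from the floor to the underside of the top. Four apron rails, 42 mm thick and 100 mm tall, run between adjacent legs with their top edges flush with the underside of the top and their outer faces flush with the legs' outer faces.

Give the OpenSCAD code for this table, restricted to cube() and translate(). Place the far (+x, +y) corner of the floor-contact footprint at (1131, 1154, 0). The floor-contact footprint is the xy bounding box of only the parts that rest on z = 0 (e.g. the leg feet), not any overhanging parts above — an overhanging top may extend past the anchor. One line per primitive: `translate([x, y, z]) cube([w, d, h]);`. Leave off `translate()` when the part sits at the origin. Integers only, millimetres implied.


translate([301, 425, 661]) cube([876, 775, 45]);
translate([347, 471, 0]) cube([42, 42, 661]);
translate([1089, 471, 0]) cube([42, 42, 661]);
translate([347, 1112, 0]) cube([42, 42, 661]);
translate([1089, 1112, 0]) cube([42, 42, 661]);
translate([389, 471, 561]) cube([700, 42, 100]);
translate([389, 1112, 561]) cube([700, 42, 100]);
translate([347, 513, 561]) cube([42, 599, 100]);
translate([1089, 513, 561]) cube([42, 599, 100]);


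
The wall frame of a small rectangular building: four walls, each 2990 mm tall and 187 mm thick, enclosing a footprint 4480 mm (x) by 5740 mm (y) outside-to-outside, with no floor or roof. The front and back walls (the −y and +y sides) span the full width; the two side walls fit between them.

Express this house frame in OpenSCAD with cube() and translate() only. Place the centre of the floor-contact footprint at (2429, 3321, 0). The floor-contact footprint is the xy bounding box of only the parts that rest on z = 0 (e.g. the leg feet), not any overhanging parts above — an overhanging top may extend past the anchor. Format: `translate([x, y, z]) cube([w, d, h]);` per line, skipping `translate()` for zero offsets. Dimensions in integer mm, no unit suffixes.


translate([189, 451, 0]) cube([4480, 187, 2990]);
translate([189, 6004, 0]) cube([4480, 187, 2990]);
translate([189, 638, 0]) cube([187, 5366, 2990]);
translate([4482, 638, 0]) cube([187, 5366, 2990]);


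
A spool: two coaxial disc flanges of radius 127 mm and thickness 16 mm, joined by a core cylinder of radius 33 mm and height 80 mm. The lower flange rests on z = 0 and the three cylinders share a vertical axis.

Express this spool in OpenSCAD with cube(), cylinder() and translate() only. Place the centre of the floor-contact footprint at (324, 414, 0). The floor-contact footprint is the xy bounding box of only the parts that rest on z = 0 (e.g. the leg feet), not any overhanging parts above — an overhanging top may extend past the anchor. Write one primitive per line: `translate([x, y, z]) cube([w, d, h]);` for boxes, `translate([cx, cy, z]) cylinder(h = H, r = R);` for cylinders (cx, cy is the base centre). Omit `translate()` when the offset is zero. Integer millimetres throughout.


translate([324, 414, 0]) cylinder(h = 16, r = 127);
translate([324, 414, 16]) cylinder(h = 80, r = 33);
translate([324, 414, 96]) cylinder(h = 16, r = 127);


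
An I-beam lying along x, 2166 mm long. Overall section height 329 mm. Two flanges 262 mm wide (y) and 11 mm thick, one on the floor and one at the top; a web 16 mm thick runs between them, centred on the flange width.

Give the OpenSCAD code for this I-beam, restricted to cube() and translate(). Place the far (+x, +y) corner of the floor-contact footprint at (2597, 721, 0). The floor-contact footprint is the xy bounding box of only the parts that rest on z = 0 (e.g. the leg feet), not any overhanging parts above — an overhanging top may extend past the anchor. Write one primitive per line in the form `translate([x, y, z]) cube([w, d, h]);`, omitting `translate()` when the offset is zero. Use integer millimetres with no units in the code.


translate([431, 459, 0]) cube([2166, 262, 11]);
translate([431, 582, 11]) cube([2166, 16, 307]);
translate([431, 459, 318]) cube([2166, 262, 11]);


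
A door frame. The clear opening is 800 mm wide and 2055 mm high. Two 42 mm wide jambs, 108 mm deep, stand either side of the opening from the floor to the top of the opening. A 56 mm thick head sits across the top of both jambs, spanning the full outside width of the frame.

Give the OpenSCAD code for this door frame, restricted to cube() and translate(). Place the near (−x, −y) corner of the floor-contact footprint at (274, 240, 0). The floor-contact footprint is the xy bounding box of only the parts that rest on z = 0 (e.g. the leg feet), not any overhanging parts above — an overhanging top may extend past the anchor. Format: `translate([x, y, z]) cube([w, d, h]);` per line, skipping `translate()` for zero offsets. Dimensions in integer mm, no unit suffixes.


translate([274, 240, 0]) cube([42, 108, 2055]);
translate([1116, 240, 0]) cube([42, 108, 2055]);
translate([274, 240, 2055]) cube([884, 108, 56]);


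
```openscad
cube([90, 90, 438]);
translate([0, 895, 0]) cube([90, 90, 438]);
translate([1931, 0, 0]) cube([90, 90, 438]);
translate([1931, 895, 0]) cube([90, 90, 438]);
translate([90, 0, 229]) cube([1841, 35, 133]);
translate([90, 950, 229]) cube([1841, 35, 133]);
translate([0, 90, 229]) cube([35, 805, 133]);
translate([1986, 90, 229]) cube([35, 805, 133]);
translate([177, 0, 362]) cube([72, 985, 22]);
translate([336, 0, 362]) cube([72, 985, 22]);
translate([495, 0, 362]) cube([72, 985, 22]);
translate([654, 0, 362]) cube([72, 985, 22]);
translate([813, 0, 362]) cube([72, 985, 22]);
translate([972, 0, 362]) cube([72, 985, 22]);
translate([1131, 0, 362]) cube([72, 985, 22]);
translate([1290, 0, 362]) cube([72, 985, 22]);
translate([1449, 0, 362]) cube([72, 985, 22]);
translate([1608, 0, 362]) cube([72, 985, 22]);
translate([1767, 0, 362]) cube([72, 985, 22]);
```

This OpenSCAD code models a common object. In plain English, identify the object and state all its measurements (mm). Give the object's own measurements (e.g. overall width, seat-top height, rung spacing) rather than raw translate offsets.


A bed frame 2021 mm long (x) by 985 mm wide (y). Four 90×90 mm corner posts, 438 mm tall, at the corners of the footprint. Four rails of 35 mm thickness and 133 mm height run between adjacent posts with their undersides at z = 229 mm, their outer faces flush with the outside of the frame (the two x-running rails run between the posts' inner faces; the two y-running rails run between the posts' inner faces). 11 slats, each 72 mm wide (x) and 22 mm thick, lie across the top of the two x-running rails, running the full 985 mm width of the frame in y; along x they sit between the end posts with a 87 mm gap after the −x posts and between neighbouring slats, leaving 92 mm before the +x posts.


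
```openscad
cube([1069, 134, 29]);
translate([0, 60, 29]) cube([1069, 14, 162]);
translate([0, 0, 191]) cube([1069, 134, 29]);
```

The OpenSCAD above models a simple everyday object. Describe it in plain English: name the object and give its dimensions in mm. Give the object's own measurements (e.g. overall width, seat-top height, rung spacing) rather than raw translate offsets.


An I-beam lying along x, 1069 mm long. Overall section height 220 mm. Two flanges 134 mm wide (y) and 29 mm thick, one on the floor and one at the top; a web 14 mm thick runs between them, centred on the flange width.


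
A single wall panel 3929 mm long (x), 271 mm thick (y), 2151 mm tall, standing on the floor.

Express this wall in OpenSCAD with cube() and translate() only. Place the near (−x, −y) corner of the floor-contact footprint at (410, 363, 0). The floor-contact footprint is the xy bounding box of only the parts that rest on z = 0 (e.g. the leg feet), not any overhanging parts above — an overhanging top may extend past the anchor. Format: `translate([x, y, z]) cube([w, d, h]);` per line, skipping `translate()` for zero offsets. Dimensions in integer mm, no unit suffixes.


translate([410, 363, 0]) cube([3929, 271, 2151]);


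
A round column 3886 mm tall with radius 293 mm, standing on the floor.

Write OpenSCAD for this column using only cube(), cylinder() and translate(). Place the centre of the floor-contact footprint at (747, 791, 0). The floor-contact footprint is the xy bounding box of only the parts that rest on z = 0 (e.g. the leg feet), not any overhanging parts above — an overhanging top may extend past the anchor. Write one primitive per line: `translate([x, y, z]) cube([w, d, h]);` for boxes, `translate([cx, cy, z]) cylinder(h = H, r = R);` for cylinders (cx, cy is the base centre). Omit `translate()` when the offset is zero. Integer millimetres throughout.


translate([747, 791, 0]) cylinder(h = 3886, r = 293);


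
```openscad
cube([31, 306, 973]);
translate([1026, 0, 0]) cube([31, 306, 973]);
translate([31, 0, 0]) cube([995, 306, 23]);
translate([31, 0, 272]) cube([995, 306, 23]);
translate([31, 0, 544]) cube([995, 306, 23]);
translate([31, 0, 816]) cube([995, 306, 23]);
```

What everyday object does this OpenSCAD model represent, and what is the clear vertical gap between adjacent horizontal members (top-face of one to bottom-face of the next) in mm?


A bookshelf. The clear shelf gap is 249 mm.

Two tall side panels with 4 horizontal boards between them — a bookshelf. The first two shelf undersides are at z = 0 and z = 272; with shelf thickness 23, the clear gap is 272 − 0 − 23 = 249 mm.
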